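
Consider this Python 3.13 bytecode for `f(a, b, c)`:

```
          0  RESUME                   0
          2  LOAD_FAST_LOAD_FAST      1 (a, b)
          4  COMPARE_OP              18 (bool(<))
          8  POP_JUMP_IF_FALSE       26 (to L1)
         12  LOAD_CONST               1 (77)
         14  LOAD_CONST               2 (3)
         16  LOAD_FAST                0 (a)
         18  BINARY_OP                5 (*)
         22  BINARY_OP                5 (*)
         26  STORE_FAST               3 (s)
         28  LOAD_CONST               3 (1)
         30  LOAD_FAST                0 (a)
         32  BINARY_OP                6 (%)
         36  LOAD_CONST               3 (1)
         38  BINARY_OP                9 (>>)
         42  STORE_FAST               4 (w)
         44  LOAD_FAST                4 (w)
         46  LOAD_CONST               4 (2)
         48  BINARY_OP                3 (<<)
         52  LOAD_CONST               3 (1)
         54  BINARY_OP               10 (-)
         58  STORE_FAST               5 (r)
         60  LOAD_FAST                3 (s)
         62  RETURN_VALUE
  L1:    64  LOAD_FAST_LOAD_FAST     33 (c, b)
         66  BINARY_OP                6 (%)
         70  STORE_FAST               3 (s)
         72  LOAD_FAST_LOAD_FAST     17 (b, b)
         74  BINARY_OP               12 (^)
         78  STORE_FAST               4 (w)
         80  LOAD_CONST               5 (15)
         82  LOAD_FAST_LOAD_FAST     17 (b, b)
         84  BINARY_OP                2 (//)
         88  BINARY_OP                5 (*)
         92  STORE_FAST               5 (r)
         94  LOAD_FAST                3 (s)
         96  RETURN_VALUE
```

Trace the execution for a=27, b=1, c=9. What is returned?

0

LOAD_FAST_LOAD_FAST a,b → push 27,1. Stack: [27, 1]
COMPARE_OP bool(<) → 27 vs 1 = False. Stack: [False]
POP_JUMP_IF_FALSE → pop False; jump. Stack: []
LOAD_FAST_LOAD_FAST c,b → push 9,1. Stack: [9, 1]
BINARY_OP % → 9 % 1 = 0. Stack: [0]
STORE_FAST s → s=0. Stack: []
LOAD_FAST_LOAD_FAST b,b → push 1,1. Stack: [1, 1]
BINARY_OP ^ → 1 ^ 1 = 0. Stack: [0]
STORE_FAST w → w=0. Stack: []
LOAD_CONST → push 15. Stack: [15]
LOAD_FAST_LOAD_FAST b,b → push 1,1. Stack: [15, 1, 1]
BINARY_OP // → 1 // 1 = 1. Stack: [15, 1]
BINARY_OP * → 15 * 1 = 15. Stack: [15]
STORE_FAST r → r=15. Stack: []
LOAD_FAST s → push 0. Stack: [0]
RETURN_VALUE → return 0.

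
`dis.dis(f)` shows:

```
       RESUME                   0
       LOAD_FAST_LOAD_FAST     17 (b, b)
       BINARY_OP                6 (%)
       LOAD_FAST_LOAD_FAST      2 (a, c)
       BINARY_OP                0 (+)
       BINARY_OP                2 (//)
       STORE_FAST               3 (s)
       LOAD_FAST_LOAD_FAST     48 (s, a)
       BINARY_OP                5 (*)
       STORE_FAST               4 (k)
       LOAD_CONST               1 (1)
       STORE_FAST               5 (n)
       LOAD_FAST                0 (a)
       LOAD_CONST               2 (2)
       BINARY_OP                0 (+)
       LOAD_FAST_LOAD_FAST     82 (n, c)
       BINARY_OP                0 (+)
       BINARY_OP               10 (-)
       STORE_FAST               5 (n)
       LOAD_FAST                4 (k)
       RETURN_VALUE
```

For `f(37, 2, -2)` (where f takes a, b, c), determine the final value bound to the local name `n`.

LOAD_FAST_LOAD_FAST b,b → push 2,2. Stack: [2, 2]
BINARY_OP % → 2 % 2 = 0. Stack: [0]
LOAD_FAST_LOAD_FAST a,c → push 37,-2. Stack: [0, 37, -2]
BINARY_OP + → 37 + -2 = 35. Stack: [0, 35]
BINARY_OP // → 0 // 35 = 0. Stack: [0]
STORE_FAST s → s=0. Stack: []
LOAD_FAST_LOAD_FAST s,a → push 0,37. Stack: [0, 37]
BINARY_OP * → 0 * 37 = 0. Stack: [0]
STORE_FAST k → k=0. Stack: []
LOAD_CONST → push 1. Stack: [1]
STORE_FAST n → n=1. Stack: []
LOAD_FAST a → push 37. Stack: [37]
LOAD_CONST → push 2. Stack: [37, 2]
BINARY_OP + → 37 + 2 = 39. Stack: [39]
LOAD_FAST_LOAD_FAST n,c → push 1,-2. Stack: [39, 1, -2]
BINARY_OP + → 1 + -2 = -1. Stack: [39, -1]
BINARY_OP - → 39 - -1 = 40. Stack: [40]
STORE_FAST n → n=40. Stack: []
LOAD_FAST k → push 0. Stack: [0]
RETURN_VALUE → return 0.

40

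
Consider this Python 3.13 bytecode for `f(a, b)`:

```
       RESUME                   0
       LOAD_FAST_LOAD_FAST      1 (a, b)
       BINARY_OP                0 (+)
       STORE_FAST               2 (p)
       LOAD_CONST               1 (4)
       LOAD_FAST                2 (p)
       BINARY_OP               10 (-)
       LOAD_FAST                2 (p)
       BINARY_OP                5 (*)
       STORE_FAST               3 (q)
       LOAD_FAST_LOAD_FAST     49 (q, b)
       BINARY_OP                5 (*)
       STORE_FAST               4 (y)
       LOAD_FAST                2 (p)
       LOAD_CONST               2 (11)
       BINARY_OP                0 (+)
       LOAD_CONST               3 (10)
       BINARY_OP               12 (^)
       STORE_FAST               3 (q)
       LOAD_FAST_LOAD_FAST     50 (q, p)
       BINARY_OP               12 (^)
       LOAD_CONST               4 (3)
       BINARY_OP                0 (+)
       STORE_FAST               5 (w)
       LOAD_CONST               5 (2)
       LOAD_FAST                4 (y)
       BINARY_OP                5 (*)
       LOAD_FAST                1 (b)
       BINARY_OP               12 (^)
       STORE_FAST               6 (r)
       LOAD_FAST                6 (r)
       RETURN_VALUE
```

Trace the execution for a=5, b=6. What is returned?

LOAD_FAST_LOAD_FAST a,b → push 5,6. Stack: [5, 6]
BINARY_OP + → 5 + 6 = 11. Stack: [11]
STORE_FAST p → p=11. Stack: []
LOAD_CONST → push 4. Stack: [4]
LOAD_FAST p → push 11. Stack: [4, 11]
BINARY_OP - → 4 - 11 = -7. Stack: [-7]
LOAD_FAST p → push 11. Stack: [-7, 11]
BINARY_OP * → -7 * 11 = -77. Stack: [-77]
STORE_FAST q → q=-77. Stack: []
LOAD_FAST_LOAD_FAST q,b → push -77,6. Stack: [-77, 6]
BINARY_OP * → -77 * 6 = -462. Stack: [-462]
STORE_FAST y → y=-462. Stack: []
LOAD_FAST p → push 11. Stack: [11]
LOAD_CONST → push 11. Stack: [11, 11]
BINARY_OP + → 11 + 11 = 22. Stack: [22]
LOAD_CONST → push 10. Stack: [22, 10]
BINARY_OP ^ → 22 ^ 10 = 28. Stack: [28]
STORE_FAST q → q=28. Stack: []
LOAD_FAST_LOAD_FAST q,p → push 28,11. Stack: [28, 11]
BINARY_OP ^ → 28 ^ 11 = 23. Stack: [23]
LOAD_CONST → push 3. Stack: [23, 3]
BINARY_OP + → 23 + 3 = 26. Stack: [26]
STORE_FAST w → w=26. Stack: []
LOAD_CONST → push 2. Stack: [2]
LOAD_FAST y → push -462. Stack: [2, -462]
BINARY_OP * → 2 * -462 = -924. Stack: [-924]
LOAD_FAST b → push 6. Stack: [-924, 6]
BINARY_OP ^ → -924 ^ 6 = -926. Stack: [-926]
STORE_FAST r → r=-926. Stack: []
LOAD_FAST r → push -926. Stack: [-926]
RETURN_VALUE → return -926.

-926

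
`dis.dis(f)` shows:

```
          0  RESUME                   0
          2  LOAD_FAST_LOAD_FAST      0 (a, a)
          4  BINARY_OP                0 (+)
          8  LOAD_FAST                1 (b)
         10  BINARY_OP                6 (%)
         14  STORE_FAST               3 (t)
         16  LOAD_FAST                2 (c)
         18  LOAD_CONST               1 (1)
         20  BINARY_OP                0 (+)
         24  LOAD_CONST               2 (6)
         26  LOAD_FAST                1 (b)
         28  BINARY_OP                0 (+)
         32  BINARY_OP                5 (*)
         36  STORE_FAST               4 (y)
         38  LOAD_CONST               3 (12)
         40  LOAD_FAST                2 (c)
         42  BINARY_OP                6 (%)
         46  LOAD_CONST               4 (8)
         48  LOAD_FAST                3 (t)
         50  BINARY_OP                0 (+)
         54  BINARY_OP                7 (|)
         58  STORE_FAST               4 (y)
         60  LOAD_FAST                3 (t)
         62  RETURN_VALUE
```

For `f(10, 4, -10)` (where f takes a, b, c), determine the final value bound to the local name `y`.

-8

LOAD_FAST_LOAD_FAST a,a → push 10,10. Stack: [10, 10]
BINARY_OP + → 10 + 10 = 20. Stack: [20]
LOAD_FAST b → push 4. Stack: [20, 4]
BINARY_OP % → 20 % 4 = 0. Stack: [0]
STORE_FAST t → t=0. Stack: []
LOAD_FAST c → push -10. Stack: [-10]
LOAD_CONST → push 1. Stack: [-10, 1]
BINARY_OP + → -10 + 1 = -9. Stack: [-9]
LOAD_CONST → push 6. Stack: [-9, 6]
LOAD_FAST b → push 4. Stack: [-9, 6, 4]
BINARY_OP + → 6 + 4 = 10. Stack: [-9, 10]
BINARY_OP * → -9 * 10 = -90. Stack: [-90]
STORE_FAST y → y=-90. Stack: []
LOAD_CONST → push 12. Stack: [12]
LOAD_FAST c → push -10. Stack: [12, -10]
BINARY_OP % → 12 % -10 = -8. Stack: [-8]
LOAD_CONST → push 8. Stack: [-8, 8]
LOAD_FAST t → push 0. Stack: [-8, 8, 0]
BINARY_OP + → 8 + 0 = 8. Stack: [-8, 8]
BINARY_OP | → -8 | 8 = -8. Stack: [-8]
STORE_FAST y → y=-8. Stack: []
LOAD_FAST t → push 0. Stack: [0]
RETURN_VALUE → return 0.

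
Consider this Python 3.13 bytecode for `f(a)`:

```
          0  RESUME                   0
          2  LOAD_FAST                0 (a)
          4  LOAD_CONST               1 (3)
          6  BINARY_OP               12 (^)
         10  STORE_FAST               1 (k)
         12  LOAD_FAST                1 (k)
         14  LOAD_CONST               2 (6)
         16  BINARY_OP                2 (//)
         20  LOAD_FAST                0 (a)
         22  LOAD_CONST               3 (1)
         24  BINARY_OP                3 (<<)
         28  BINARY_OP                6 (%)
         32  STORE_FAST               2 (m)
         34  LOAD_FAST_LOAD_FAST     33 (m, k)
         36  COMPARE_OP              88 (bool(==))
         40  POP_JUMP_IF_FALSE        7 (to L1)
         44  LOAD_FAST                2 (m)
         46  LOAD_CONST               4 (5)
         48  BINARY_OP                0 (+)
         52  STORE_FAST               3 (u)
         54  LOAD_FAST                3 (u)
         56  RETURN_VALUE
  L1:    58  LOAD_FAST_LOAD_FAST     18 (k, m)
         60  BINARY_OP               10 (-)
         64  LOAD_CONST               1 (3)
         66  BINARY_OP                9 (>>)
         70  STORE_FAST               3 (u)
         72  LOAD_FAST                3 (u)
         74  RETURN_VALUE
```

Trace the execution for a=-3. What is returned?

LOAD_FAST a → push -3. Stack: [-3]
LOAD_CONST → push 3. Stack: [-3, 3]
BINARY_OP ^ → -3 ^ 3 = -2. Stack: [-2]
STORE_FAST k → k=-2. Stack: []
LOAD_FAST k → push -2. Stack: [-2]
LOAD_CONST → push 6. Stack: [-2, 6]
BINARY_OP // → -2 // 6 = -1. Stack: [-1]
LOAD_FAST a → push -3. Stack: [-1, -3]
LOAD_CONST → push 1. Stack: [-1, -3, 1]
BINARY_OP << → -3 << 1 = -6. Stack: [-1, -6]
BINARY_OP % → -1 % -6 = -1. Stack: [-1]
STORE_FAST m → m=-1. Stack: []
LOAD_FAST_LOAD_FAST m,k → push -1,-2. Stack: [-1, -2]
COMPARE_OP bool(==) → -1 vs -2 = False. Stack: [False]
POP_JUMP_IF_FALSE → pop False; jump. Stack: []
LOAD_FAST_LOAD_FAST k,m → push -2,-1. Stack: [-2, -1]
BINARY_OP - → -2 - -1 = -1. Stack: [-1]
LOAD_CONST → push 3. Stack: [-1, 3]
BINARY_OP >> → -1 >> 3 = -1. Stack: [-1]
STORE_FAST u → u=-1. Stack: []
LOAD_FAST u → push -1. Stack: [-1]
RETURN_VALUE → return -1.

-1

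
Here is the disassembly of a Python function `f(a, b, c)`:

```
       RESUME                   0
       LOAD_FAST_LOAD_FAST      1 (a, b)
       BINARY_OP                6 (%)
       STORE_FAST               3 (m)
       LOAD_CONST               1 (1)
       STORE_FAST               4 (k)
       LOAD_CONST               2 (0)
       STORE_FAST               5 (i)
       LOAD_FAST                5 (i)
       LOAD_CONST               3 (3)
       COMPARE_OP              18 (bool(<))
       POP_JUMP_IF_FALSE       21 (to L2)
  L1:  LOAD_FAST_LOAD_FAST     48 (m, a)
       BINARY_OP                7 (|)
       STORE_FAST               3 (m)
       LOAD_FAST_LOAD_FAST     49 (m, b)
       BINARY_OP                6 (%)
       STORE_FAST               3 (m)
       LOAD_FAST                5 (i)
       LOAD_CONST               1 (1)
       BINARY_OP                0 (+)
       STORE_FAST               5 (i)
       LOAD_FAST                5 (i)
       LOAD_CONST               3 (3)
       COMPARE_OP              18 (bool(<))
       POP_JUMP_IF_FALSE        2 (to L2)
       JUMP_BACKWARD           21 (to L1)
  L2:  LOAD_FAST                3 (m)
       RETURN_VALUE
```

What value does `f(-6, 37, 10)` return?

32

LOAD_FAST_LOAD_FAST a,b → push -6,37. Stack: [-6, 37]
BINARY_OP % → -6 % 37 = 31. Stack: [31]
STORE_FAST m → m=31. Stack: []
LOAD_CONST → push 1. Stack: [1]
STORE_FAST k → k=1. Stack: []
LOAD_CONST → push 0. Stack: [0]
STORE_FAST i → i=0. Stack: []
LOAD_FAST i → push 0. Stack: [0]
LOAD_CONST → push 3. Stack: [0, 3]
COMPARE_OP bool(<) → 0 vs 3 = True. Stack: [True]
POP_JUMP_IF_FALSE → pop True; no jump. Stack: []
LOAD_FAST_LOAD_FAST m,a → push 31,-6. Stack: [31, -6]
BINARY_OP | → 31 | -6 = -1. Stack: [-1]
STORE_FAST m → m=-1. Stack: []
LOAD_FAST_LOAD_FAST m,b → push -1,37. Stack: [-1, 37]
BINARY_OP % → -1 % 37 = 36. Stack: [36]
STORE_FAST m → m=36. Stack: []
LOAD_FAST i → push 0. Stack: [0]
LOAD_CONST → push 1. Stack: [0, 1]
BINARY_OP + → 0 + 1 = 1. Stack: [1]
STORE_FAST i → i=1. Stack: []
LOAD_FAST i → push 1. Stack: [1]
LOAD_CONST → push 3. Stack: [1, 3]
COMPARE_OP bool(<) → 1 vs 3 = True. Stack: [True]
POP_JUMP_IF_FALSE → pop True; no jump. Stack: []
LOAD_FAST_LOAD_FAST m,a → push 36,-6. Stack: [36, -6]
BINARY_OP | → 36 | -6 = -2. Stack: [-2]
STORE_FAST m → m=-2. Stack: []
LOAD_FAST_LOAD_FAST m,b → push -2,37. Stack: [-2, 37]
BINARY_OP % → -2 % 37 = 35. Stack: [35]
STORE_FAST m → m=35. Stack: []
LOAD_FAST i → push 1. Stack: [1]
LOAD_CONST → push 1. Stack: [1, 1]
BINARY_OP + → 1 + 1 = 2. Stack: [2]
STORE_FAST i → i=2. Stack: []
LOAD_FAST i → push 2. Stack: [2]
LOAD_CONST → push 3. Stack: [2, 3]
COMPARE_OP bool(<) → 2 vs 3 = True. Stack: [True]
POP_JUMP_IF_FALSE → pop True; no jump. Stack: []
LOAD_FAST_LOAD_FAST m,a → push 35,-6. Stack: [35, -6]
BINARY_OP | → 35 | -6 = -5. Stack: [-5]
STORE_FAST m → m=-5. Stack: []
LOAD_FAST_LOAD_FAST m,b → push -5,37. Stack: [-5, 37]
BINARY_OP % → -5 % 37 = 32. Stack: [32]
STORE_FAST m → m=32. Stack: []
LOAD_FAST i → push 2. Stack: [2]
LOAD_CONST → push 1. Stack: [2, 1]
BINARY_OP + → 2 + 1 = 3. Stack: [3]
STORE_FAST i → i=3. Stack: []
LOAD_FAST i → push 3. Stack: [3]
LOAD_CONST → push 3. Stack: [3, 3]
COMPARE_OP bool(<) → 3 vs 3 = False. Stack: [False]
POP_JUMP_IF_FALSE → pop False; jump. Stack: []
LOAD_FAST m → push 32. Stack: [32]
RETURN_VALUE → return 32.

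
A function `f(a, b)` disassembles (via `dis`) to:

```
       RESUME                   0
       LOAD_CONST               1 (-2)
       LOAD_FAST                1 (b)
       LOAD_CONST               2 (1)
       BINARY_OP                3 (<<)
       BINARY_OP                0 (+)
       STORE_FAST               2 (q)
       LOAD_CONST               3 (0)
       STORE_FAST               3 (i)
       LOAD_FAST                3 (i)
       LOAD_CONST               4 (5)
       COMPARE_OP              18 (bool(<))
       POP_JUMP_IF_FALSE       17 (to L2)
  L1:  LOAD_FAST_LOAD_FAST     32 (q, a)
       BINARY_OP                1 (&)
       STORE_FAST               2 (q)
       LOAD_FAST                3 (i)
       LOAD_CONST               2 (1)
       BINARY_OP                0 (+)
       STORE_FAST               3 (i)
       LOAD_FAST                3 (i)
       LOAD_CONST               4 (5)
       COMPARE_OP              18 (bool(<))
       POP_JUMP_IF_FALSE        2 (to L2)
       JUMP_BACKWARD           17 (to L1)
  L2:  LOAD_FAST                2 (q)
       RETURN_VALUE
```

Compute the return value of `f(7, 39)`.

4

LOAD_CONST → push -2
LOAD_FAST b → push 39
LOAD_CONST → push 1
BINARY_OP << → 39 << 1 = 78
BINARY_OP + → -2 + 78 = 76
STORE_FAST q → q=76
LOAD_CONST → push 0
STORE_FAST i → i=0
LOAD_FAST i → push 0
LOAD_CONST → push 5
COMPARE_OP bool(<) → 0 vs 5 = True
POP_JUMP_IF_FALSE → pop True; no jump
LOAD_FAST_LOAD_FAST q,a → push 76,7
BINARY_OP & → 76 & 7 = 4
STORE_FAST q → q=4
LOAD_FAST i → push 0
LOAD_CONST → push 1
BINARY_OP + → 0 + 1 = 1
STORE_FAST i → i=1
LOAD_FAST i → push 1
LOAD_CONST → push 5
COMPARE_OP bool(<) → 1 vs 5 = True
POP_JUMP_IF_FALSE → pop True; no jump
LOAD_FAST_LOAD_FAST q,a → push 4,7
BINARY_OP & → 4 & 7 = 4
STORE_FAST q → q=4
LOAD_FAST i → push 1
LOAD_CONST → push 1
BINARY_OP + → 1 + 1 = 2
STORE_FAST i → i=2
LOAD_FAST i → push 2
LOAD_CONST → push 5
COMPARE_OP bool(<) → 2 vs 5 = True
POP_JUMP_IF_FALSE → pop True; no jump
LOAD_FAST_LOAD_FAST q,a → push 4,7
BINARY_OP & → 4 & 7 = 4
STORE_FAST q → q=4
LOAD_FAST i → push 2
LOAD_CONST → push 1
BINARY_OP + → 2 + 1 = 3
STORE_FAST i → i=3
LOAD_FAST i → push 3
LOAD_CONST → push 5
COMPARE_OP bool(<) → 3 vs 5 = True
POP_JUMP_IF_FALSE → pop True; no jump
LOAD_FAST_LOAD_FAST q,a → push 4,7
BINARY_OP & → 4 & 7 = 4
STORE_FAST q → q=4
LOAD_FAST i → push 3
LOAD_CONST → push 1
BINARY_OP + → 3 + 1 = 4
STORE_FAST i → i=4
LOAD_FAST i → push 4
LOAD_CONST → push 5
COMPARE_OP bool(<) → 4 vs 5 = True
POP_JUMP_IF_FALSE → pop True; no jump
LOAD_FAST_LOAD_FAST q,a → push 4,7
BINARY_OP & → 4 & 7 = 4
STORE_FAST q → q=4
LOAD_FAST i → push 4
LOAD_CONST → push 1
BINARY_OP + → 4 + 1 = 5
STORE_FAST i → i=5
LOAD_FAST i → push 5
LOAD_CONST → push 5
COMPARE_OP bool(<) → 5 vs 5 = False
POP_JUMP_IF_FALSE → pop False; jump
LOAD_FAST q → push 4
RETURN_VALUE → return 4.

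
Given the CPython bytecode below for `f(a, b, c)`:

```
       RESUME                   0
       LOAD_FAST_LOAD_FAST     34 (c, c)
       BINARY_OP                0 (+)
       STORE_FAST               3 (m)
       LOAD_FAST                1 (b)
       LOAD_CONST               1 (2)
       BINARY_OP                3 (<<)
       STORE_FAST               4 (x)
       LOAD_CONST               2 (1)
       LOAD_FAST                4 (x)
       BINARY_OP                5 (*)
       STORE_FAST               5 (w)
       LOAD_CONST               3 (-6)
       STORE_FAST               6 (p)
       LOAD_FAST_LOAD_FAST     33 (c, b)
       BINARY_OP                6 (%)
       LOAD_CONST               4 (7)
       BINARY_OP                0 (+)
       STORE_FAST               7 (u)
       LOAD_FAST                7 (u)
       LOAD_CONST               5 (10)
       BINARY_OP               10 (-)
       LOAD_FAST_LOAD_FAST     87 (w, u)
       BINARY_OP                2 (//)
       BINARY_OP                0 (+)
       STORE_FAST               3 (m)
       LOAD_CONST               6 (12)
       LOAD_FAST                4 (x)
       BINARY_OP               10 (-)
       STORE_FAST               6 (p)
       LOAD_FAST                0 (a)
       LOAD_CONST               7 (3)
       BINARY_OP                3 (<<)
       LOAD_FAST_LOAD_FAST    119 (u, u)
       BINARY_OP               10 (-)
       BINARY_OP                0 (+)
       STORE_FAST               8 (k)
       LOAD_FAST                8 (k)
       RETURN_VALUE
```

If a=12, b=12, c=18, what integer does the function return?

LOAD_FAST_LOAD_FAST c,c → push 18,18. Stack: [18, 18]
BINARY_OP + → 18 + 18 = 36. Stack: [36]
STORE_FAST m → m=36. Stack: []
LOAD_FAST b → push 12. Stack: [12]
LOAD_CONST → push 2. Stack: [12, 2]
BINARY_OP << → 12 << 2 = 48. Stack: [48]
STORE_FAST x → x=48. Stack: []
LOAD_CONST → push 1. Stack: [1]
LOAD_FAST x → push 48. Stack: [1, 48]
BINARY_OP * → 1 * 48 = 48. Stack: [48]
STORE_FAST w → w=48. Stack: []
LOAD_CONST → push -6. Stack: [-6]
STORE_FAST p → p=-6. Stack: []
LOAD_FAST_LOAD_FAST c,b → push 18,12. Stack: [18, 12]
BINARY_OP % → 18 % 12 = 6. Stack: [6]
LOAD_CONST → push 7. Stack: [6, 7]
BINARY_OP + → 6 + 7 = 13. Stack: [13]
STORE_FAST u → u=13. Stack: []
LOAD_FAST u → push 13. Stack: [13]
LOAD_CONST → push 10. Stack: [13, 10]
BINARY_OP - → 13 - 10 = 3. Stack: [3]
LOAD_FAST_LOAD_FAST w,u → push 48,13. Stack: [3, 48, 13]
BINARY_OP // → 48 // 13 = 3. Stack: [3, 3]
BINARY_OP + → 3 + 3 = 6. Stack: [6]
STORE_FAST m → m=6. Stack: []
LOAD_CONST → push 12. Stack: [12]
LOAD_FAST x → push 48. Stack: [12, 48]
BINARY_OP - → 12 - 48 = -36. Stack: [-36]
STORE_FAST p → p=-36. Stack: []
LOAD_FAST a → push 12. Stack: [12]
LOAD_CONST → push 3. Stack: [12, 3]
BINARY_OP << → 12 << 3 = 96. Stack: [96]
LOAD_FAST_LOAD_FAST u,u → push 13,13. Stack: [96, 13, 13]
BINARY_OP - → 13 - 13 = 0. Stack: [96, 0]
BINARY_OP + → 96 + 0 = 96. Stack: [96]
STORE_FAST k → k=96. Stack: []
LOAD_FAST k → push 96. Stack: [96]
RETURN_VALUE → return 96.

96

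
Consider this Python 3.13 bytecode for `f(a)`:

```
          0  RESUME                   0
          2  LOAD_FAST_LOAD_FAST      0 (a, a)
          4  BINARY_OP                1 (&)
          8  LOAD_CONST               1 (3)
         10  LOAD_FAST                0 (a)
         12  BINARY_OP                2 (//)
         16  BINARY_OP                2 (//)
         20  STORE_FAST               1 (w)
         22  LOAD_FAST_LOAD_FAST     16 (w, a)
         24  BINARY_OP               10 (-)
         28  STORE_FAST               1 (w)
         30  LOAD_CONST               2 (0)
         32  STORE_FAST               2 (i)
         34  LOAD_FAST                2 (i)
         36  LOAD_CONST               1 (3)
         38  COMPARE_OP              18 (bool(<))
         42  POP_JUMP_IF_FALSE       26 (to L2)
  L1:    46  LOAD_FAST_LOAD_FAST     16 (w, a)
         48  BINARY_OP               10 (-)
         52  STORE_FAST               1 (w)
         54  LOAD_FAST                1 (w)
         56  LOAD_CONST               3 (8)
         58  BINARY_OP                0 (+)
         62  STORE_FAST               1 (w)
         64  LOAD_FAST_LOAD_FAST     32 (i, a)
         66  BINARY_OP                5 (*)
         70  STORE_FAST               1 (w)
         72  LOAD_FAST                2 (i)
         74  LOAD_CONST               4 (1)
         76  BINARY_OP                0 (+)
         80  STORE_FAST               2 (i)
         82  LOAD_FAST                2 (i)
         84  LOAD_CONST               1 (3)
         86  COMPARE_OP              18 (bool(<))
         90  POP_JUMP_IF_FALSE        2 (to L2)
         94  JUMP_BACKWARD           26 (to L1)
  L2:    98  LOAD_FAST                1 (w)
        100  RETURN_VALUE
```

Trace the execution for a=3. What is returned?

6

LOAD_FAST_LOAD_FAST a,a → push 3,3
BINARY_OP & → 3 & 3 = 3
LOAD_CONST → push 3
LOAD_FAST a → push 3
BINARY_OP // → 3 // 3 = 1
BINARY_OP // → 3 // 1 = 3
STORE_FAST w → w=3
LOAD_FAST_LOAD_FAST w,a → push 3,3
BINARY_OP - → 3 - 3 = 0
STORE_FAST w → w=0
LOAD_CONST → push 0
STORE_FAST i → i=0
LOAD_FAST i → push 0
LOAD_CONST → push 3
COMPARE_OP bool(<) → 0 vs 3 = True
POP_JUMP_IF_FALSE → pop True; no jump
LOAD_FAST_LOAD_FAST w,a → push 0,3
BINARY_OP - → 0 - 3 = -3
STORE_FAST w → w=-3
LOAD_FAST w → push -3
LOAD_CONST → push 8
BINARY_OP + → -3 + 8 = 5
STORE_FAST w → w=5
LOAD_FAST_LOAD_FAST i,a → push 0,3
BINARY_OP * → 0 * 3 = 0
STORE_FAST w → w=0
LOAD_FAST i → push 0
LOAD_CONST → push 1
BINARY_OP + → 0 + 1 = 1
STORE_FAST i → i=1
LOAD_FAST i → push 1
LOAD_CONST → push 3
COMPARE_OP bool(<) → 1 vs 3 = True
POP_JUMP_IF_FALSE → pop True; no jump
LOAD_FAST_LOAD_FAST w,a → push 0,3
BINARY_OP - → 0 - 3 = -3
STORE_FAST w → w=-3
LOAD_FAST w → push -3
LOAD_CONST → push 8
BINARY_OP + → -3 + 8 = 5
STORE_FAST w → w=5
LOAD_FAST_LOAD_FAST i,a → push 1,3
BINARY_OP * → 1 * 3 = 3
STORE_FAST w → w=3
LOAD_FAST i → push 1
LOAD_CONST → push 1
BINARY_OP + → 1 + 1 = 2
STORE_FAST i → i=2
LOAD_FAST i → push 2
LOAD_CONST → push 3
COMPARE_OP bool(<) → 2 vs 3 = True
POP_JUMP_IF_FALSE → pop True; no jump
LOAD_FAST_LOAD_FAST w,a → push 3,3
BINARY_OP - → 3 - 3 = 0
STORE_FAST w → w=0
LOAD_FAST w → push 0
LOAD_CONST → push 8
BINARY_OP + → 0 + 8 = 8
STORE_FAST w → w=8
LOAD_FAST_LOAD_FAST i,a → push 2,3
BINARY_OP * → 2 * 3 = 6
STORE_FAST w → w=6
LOAD_FAST i → push 2
LOAD_CONST → push 1
BINARY_OP + → 2 + 1 = 3
STORE_FAST i → i=3
LOAD_FAST i → push 3
LOAD_CONST → push 3
COMPARE_OP bool(<) → 3 vs 3 = False
POP_JUMP_IF_FALSE → pop False; jump
LOAD_FAST w → push 6
RETURN_VALUE → return 6.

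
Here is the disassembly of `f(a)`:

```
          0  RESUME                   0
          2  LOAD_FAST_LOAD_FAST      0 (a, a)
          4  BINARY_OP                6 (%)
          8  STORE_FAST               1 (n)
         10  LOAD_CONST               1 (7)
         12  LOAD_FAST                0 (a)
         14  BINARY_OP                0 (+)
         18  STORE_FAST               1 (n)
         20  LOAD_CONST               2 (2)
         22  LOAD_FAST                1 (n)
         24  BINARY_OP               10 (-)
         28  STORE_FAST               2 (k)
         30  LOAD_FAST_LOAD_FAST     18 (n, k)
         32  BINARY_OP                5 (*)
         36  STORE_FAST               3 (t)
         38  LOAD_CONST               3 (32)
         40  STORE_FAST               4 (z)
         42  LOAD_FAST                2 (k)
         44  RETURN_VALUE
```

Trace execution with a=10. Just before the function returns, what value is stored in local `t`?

-255

LOAD_FAST_LOAD_FAST a,a → push 10,10. Stack: [10, 10]
BINARY_OP % → 10 % 10 = 0. Stack: [0]
STORE_FAST n → n=0. Stack: []
LOAD_CONST → push 7. Stack: [7]
LOAD_FAST a → push 10. Stack: [7, 10]
BINARY_OP + → 7 + 10 = 17. Stack: [17]
STORE_FAST n → n=17. Stack: []
LOAD_CONST → push 2. Stack: [2]
LOAD_FAST n → push 17. Stack: [2, 17]
BINARY_OP - → 2 - 17 = -15. Stack: [-15]
STORE_FAST k → k=-15. Stack: []
LOAD_FAST_LOAD_FAST n,k → push 17,-15. Stack: [17, -15]
BINARY_OP * → 17 * -15 = -255. Stack: [-255]
STORE_FAST t → t=-255. Stack: []
LOAD_CONST → push 32. Stack: [32]
STORE_FAST z → z=32. Stack: []
LOAD_FAST k → push -15. Stack: [-15]
RETURN_VALUE → return -15.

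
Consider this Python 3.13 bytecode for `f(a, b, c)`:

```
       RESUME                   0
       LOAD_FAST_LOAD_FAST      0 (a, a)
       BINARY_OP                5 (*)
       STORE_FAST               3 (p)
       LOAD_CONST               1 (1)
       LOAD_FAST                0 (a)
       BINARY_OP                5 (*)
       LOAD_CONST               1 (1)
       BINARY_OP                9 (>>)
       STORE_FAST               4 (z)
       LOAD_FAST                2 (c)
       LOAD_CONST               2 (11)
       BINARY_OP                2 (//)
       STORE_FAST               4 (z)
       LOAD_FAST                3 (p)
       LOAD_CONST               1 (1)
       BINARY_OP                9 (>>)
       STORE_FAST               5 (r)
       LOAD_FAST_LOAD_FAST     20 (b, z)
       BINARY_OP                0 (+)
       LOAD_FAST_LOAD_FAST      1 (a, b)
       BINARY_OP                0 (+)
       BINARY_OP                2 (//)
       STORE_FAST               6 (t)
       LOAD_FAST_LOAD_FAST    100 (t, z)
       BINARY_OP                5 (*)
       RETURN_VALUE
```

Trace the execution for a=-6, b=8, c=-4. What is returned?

-3

LOAD_FAST_LOAD_FAST a,a → push -6,-6. Stack: [-6, -6]
BINARY_OP * → -6 * -6 = 36. Stack: [36]
STORE_FAST p → p=36. Stack: []
LOAD_CONST → push 1. Stack: [1]
LOAD_FAST a → push -6. Stack: [1, -6]
BINARY_OP * → 1 * -6 = -6. Stack: [-6]
LOAD_CONST → push 1. Stack: [-6, 1]
BINARY_OP >> → -6 >> 1 = -3. Stack: [-3]
STORE_FAST z → z=-3. Stack: []
LOAD_FAST c → push -4. Stack: [-4]
LOAD_CONST → push 11. Stack: [-4, 11]
BINARY_OP // → -4 // 11 = -1. Stack: [-1]
STORE_FAST z → z=-1. Stack: []
LOAD_FAST p → push 36. Stack: [36]
LOAD_CONST → push 1. Stack: [36, 1]
BINARY_OP >> → 36 >> 1 = 18. Stack: [18]
STORE_FAST r → r=18. Stack: []
LOAD_FAST_LOAD_FAST b,z → push 8,-1. Stack: [8, -1]
BINARY_OP + → 8 + -1 = 7. Stack: [7]
LOAD_FAST_LOAD_FAST a,b → push -6,8. Stack: [7, -6, 8]
BINARY_OP + → -6 + 8 = 2. Stack: [7, 2]
BINARY_OP // → 7 // 2 = 3. Stack: [3]
STORE_FAST t → t=3. Stack: []
LOAD_FAST_LOAD_FAST t,z → push 3,-1. Stack: [3, -1]
BINARY_OP * → 3 * -1 = -3. Stack: [-3]
RETURN_VALUE → return -3.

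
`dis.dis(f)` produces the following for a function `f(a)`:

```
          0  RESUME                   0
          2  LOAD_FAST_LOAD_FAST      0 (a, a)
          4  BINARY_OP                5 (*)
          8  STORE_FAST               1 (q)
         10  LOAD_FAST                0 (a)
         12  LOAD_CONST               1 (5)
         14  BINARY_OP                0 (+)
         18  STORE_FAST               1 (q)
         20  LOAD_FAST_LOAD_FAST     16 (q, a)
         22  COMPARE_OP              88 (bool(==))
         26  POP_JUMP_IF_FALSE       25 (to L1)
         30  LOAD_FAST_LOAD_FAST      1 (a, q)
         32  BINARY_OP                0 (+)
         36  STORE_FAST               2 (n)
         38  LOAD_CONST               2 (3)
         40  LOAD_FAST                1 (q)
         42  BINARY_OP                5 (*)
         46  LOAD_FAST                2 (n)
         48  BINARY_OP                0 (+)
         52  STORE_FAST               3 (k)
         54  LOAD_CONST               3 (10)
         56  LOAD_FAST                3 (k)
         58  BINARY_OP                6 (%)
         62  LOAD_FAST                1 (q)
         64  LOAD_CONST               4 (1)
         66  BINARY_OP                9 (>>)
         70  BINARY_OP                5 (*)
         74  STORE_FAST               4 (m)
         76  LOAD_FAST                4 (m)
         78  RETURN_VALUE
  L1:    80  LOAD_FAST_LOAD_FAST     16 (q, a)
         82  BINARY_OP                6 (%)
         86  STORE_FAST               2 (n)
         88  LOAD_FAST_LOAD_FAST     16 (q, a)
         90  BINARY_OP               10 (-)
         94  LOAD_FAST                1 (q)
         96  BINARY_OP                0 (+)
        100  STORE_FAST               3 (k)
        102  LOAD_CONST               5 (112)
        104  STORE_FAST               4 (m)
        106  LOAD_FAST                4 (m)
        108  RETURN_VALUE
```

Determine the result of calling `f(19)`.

112

LOAD_FAST_LOAD_FAST a,a → push 19,19. Stack: [19, 19]
BINARY_OP * → 19 * 19 = 361. Stack: [361]
STORE_FAST q → q=361. Stack: []
LOAD_FAST a → push 19. Stack: [19]
LOAD_CONST → push 5. Stack: [19, 5]
BINARY_OP + → 19 + 5 = 24. Stack: [24]
STORE_FAST q → q=24. Stack: []
LOAD_FAST_LOAD_FAST q,a → push 24,19. Stack: [24, 19]
COMPARE_OP bool(==) → 24 vs 19 = False. Stack: [False]
POP_JUMP_IF_FALSE → pop False; jump. Stack: []
LOAD_FAST_LOAD_FAST q,a → push 24,19. Stack: [24, 19]
BINARY_OP % → 24 % 19 = 5. Stack: [5]
STORE_FAST n → n=5. Stack: []
LOAD_FAST_LOAD_FAST q,a → push 24,19. Stack: [24, 19]
BINARY_OP - → 24 - 19 = 5. Stack: [5]
LOAD_FAST q → push 24. Stack: [5, 24]
BINARY_OP + → 5 + 24 = 29. Stack: [29]
STORE_FAST k → k=29. Stack: []
LOAD_CONST → push 112. Stack: [112]
STORE_FAST m → m=112. Stack: []
LOAD_FAST m → push 112. Stack: [112]
RETURN_VALUE → return 112.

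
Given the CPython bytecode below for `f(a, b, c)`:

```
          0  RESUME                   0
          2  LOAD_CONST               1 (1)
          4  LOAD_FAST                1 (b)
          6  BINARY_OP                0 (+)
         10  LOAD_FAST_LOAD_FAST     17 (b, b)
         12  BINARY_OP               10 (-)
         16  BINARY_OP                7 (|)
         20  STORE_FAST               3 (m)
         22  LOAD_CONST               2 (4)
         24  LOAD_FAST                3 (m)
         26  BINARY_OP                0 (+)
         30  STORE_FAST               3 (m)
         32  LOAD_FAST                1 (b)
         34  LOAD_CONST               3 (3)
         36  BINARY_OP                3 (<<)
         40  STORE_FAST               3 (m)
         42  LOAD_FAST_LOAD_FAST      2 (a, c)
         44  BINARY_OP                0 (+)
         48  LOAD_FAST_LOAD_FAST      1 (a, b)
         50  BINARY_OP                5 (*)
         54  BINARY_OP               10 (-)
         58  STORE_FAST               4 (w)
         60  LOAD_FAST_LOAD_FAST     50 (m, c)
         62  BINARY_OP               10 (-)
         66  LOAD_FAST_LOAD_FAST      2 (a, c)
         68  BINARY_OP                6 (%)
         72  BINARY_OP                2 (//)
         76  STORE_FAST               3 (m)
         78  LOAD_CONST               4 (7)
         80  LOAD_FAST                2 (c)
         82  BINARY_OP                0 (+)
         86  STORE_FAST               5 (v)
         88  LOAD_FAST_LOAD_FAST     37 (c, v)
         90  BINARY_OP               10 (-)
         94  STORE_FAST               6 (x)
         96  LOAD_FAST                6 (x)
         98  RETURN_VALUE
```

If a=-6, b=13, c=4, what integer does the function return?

LOAD_CONST → push 1. Stack: [1]
LOAD_FAST b → push 13. Stack: [1, 13]
BINARY_OP + → 1 + 13 = 14. Stack: [14]
LOAD_FAST_LOAD_FAST b,b → push 13,13. Stack: [14, 13, 13]
BINARY_OP - → 13 - 13 = 0. Stack: [14, 0]
BINARY_OP | → 14 | 0 = 14. Stack: [14]
STORE_FAST m → m=14. Stack: []
LOAD_CONST → push 4. Stack: [4]
LOAD_FAST m → push 14. Stack: [4, 14]
BINARY_OP + → 4 + 14 = 18. Stack: [18]
STORE_FAST m → m=18. Stack: []
LOAD_FAST b → push 13. Stack: [13]
LOAD_CONST → push 3. Stack: [13, 3]
BINARY_OP << → 13 << 3 = 104. Stack: [104]
STORE_FAST m → m=104. Stack: []
LOAD_FAST_LOAD_FAST a,c → push -6,4. Stack: [-6, 4]
BINARY_OP + → -6 + 4 = -2. Stack: [-2]
LOAD_FAST_LOAD_FAST a,b → push -6,13. Stack: [-2, -6, 13]
BINARY_OP * → -6 * 13 = -78. Stack: [-2, -78]
BINARY_OP - → -2 - -78 = 76. Stack: [76]
STORE_FAST w → w=76. Stack: []
LOAD_FAST_LOAD_FAST m,c → push 104,4. Stack: [104, 4]
BINARY_OP - → 104 - 4 = 100. Stack: [100]
LOAD_FAST_LOAD_FAST a,c → push -6,4. Stack: [100, -6, 4]
BINARY_OP % → -6 % 4 = 2. Stack: [100, 2]
BINARY_OP // → 100 // 2 = 50. Stack: [50]
STORE_FAST m → m=50. Stack: []
LOAD_CONST → push 7. Stack: [7]
LOAD_FAST c → push 4. Stack: [7, 4]
BINARY_OP + → 7 + 4 = 11. Stack: [11]
STORE_FAST v → v=11. Stack: []
LOAD_FAST_LOAD_FAST c,v → push 4,11. Stack: [4, 11]
BINARY_OP - → 4 - 11 = -7. Stack: [-7]
STORE_FAST x → x=-7. Stack: []
LOAD_FAST x → push -7. Stack: [-7]
RETURN_VALUE → return -7.

-7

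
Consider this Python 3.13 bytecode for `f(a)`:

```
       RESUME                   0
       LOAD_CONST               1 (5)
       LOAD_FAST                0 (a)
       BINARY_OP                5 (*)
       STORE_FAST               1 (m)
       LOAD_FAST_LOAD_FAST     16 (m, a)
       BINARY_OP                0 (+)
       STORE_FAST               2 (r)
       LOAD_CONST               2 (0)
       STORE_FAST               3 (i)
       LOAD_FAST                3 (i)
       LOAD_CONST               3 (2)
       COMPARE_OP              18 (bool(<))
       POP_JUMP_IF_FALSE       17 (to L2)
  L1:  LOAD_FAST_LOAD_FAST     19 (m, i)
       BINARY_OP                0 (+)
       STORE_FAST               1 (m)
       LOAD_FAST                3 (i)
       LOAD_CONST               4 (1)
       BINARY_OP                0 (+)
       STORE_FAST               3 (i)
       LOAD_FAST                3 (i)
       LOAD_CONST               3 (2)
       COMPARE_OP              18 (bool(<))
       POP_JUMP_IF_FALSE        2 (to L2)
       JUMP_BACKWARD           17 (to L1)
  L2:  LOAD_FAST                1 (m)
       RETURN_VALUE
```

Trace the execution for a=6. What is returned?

LOAD_CONST → push 5. Stack: [5]
LOAD_FAST a → push 6. Stack: [5, 6]
BINARY_OP * → 5 * 6 = 30. Stack: [30]
STORE_FAST m → m=30. Stack: []
LOAD_FAST_LOAD_FAST m,a → push 30,6. Stack: [30, 6]
BINARY_OP + → 30 + 6 = 36. Stack: [36]
STORE_FAST r → r=36. Stack: []
LOAD_CONST → push 0. Stack: [0]
STORE_FAST i → i=0. Stack: []
LOAD_FAST i → push 0. Stack: [0]
LOAD_CONST → push 2. Stack: [0, 2]
COMPARE_OP bool(<) → 0 vs 2 = True. Stack: [True]
POP_JUMP_IF_FALSE → pop True; no jump. Stack: []
LOAD_FAST_LOAD_FAST m,i → push 30,0. Stack: [30, 0]
BINARY_OP + → 30 + 0 = 30. Stack: [30]
STORE_FAST m → m=30. Stack: []
LOAD_FAST i → push 0. Stack: [0]
LOAD_CONST → push 1. Stack: [0, 1]
BINARY_OP + → 0 + 1 = 1. Stack: [1]
STORE_FAST i → i=1. Stack: []
LOAD_FAST i → push 1. Stack: [1]
LOAD_CONST → push 2. Stack: [1, 2]
COMPARE_OP bool(<) → 1 vs 2 = True. Stack: [True]
POP_JUMP_IF_FALSE → pop True; no jump. Stack: []
LOAD_FAST_LOAD_FAST m,i → push 30,1. Stack: [30, 1]
BINARY_OP + → 30 + 1 = 31. Stack: [31]
STORE_FAST m → m=31. Stack: []
LOAD_FAST i → push 1. Stack: [1]
LOAD_CONST → push 1. Stack: [1, 1]
BINARY_OP + → 1 + 1 = 2. Stack: [2]
STORE_FAST i → i=2. Stack: []
LOAD_FAST i → push 2. Stack: [2]
LOAD_CONST → push 2. Stack: [2, 2]
COMPARE_OP bool(<) → 2 vs 2 = False. Stack: [False]
POP_JUMP_IF_FALSE → pop False; jump. Stack: []
LOAD_FAST m → push 31. Stack: [31]
RETURN_VALUE → return 31.

31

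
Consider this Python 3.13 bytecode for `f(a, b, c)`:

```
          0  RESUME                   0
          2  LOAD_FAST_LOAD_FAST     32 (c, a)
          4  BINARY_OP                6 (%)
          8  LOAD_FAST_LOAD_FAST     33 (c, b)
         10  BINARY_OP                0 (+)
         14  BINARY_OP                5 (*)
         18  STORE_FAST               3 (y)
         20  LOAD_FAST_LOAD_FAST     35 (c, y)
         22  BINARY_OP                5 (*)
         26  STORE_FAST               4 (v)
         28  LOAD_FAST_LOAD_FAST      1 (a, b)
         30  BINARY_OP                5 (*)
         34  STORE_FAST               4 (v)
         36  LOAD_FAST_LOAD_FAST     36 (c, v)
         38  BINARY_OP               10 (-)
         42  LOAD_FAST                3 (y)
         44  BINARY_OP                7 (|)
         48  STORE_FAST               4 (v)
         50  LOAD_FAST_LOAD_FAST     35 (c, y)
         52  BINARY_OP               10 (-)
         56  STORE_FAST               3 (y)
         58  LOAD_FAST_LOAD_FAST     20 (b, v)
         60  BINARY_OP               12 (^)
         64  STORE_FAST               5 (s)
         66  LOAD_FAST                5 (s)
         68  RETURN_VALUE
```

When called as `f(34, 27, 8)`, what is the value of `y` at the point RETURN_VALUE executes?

-272

LOAD_FAST_LOAD_FAST c,a → push 8,34. Stack: [8, 34]
BINARY_OP % → 8 % 34 = 8. Stack: [8]
LOAD_FAST_LOAD_FAST c,b → push 8,27. Stack: [8, 8, 27]
BINARY_OP + → 8 + 27 = 35. Stack: [8, 35]
BINARY_OP * → 8 * 35 = 280. Stack: [280]
STORE_FAST y → y=280. Stack: []
LOAD_FAST_LOAD_FAST c,y → push 8,280. Stack: [8, 280]
BINARY_OP * → 8 * 280 = 2240. Stack: [2240]
STORE_FAST v → v=2240. Stack: []
LOAD_FAST_LOAD_FAST a,b → push 34,27. Stack: [34, 27]
BINARY_OP * → 34 * 27 = 918. Stack: [918]
STORE_FAST v → v=918. Stack: []
LOAD_FAST_LOAD_FAST c,v → push 8,918. Stack: [8, 918]
BINARY_OP - → 8 - 918 = -910. Stack: [-910]
LOAD_FAST y → push 280. Stack: [-910, 280]
BINARY_OP | → -910 | 280 = -646. Stack: [-646]
STORE_FAST v → v=-646. Stack: []
LOAD_FAST_LOAD_FAST c,y → push 8,280. Stack: [8, 280]
BINARY_OP - → 8 - 280 = -272. Stack: [-272]
STORE_FAST y → y=-272. Stack: []
LOAD_FAST_LOAD_FAST b,v → push 27,-646. Stack: [27, -646]
BINARY_OP ^ → 27 ^ -646 = -671. Stack: [-671]
STORE_FAST s → s=-671. Stack: []
LOAD_FAST s → push -671. Stack: [-671]
RETURN_VALUE → return -671.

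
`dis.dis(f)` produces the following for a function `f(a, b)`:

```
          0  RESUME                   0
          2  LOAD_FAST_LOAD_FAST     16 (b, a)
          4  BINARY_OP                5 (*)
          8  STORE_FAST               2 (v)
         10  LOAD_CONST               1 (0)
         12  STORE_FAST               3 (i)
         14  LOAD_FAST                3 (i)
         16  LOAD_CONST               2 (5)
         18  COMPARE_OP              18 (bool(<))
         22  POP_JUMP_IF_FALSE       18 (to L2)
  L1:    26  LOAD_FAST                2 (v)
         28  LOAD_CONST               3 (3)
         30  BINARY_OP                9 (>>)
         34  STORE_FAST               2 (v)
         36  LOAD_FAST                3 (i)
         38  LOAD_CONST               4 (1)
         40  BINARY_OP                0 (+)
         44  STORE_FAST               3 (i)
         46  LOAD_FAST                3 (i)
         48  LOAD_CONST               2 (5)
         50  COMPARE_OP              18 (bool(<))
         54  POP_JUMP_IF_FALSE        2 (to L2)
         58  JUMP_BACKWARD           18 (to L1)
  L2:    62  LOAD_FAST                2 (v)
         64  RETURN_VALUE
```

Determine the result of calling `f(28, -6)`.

LOAD_FAST_LOAD_FAST b,a → push -6,28
BINARY_OP * → -6 * 28 = -168
STORE_FAST v → v=-168
LOAD_CONST → push 0
STORE_FAST i → i=0
LOAD_FAST i → push 0
LOAD_CONST → push 5
COMPARE_OP bool(<) → 0 vs 5 = True
POP_JUMP_IF_FALSE → pop True; no jump
LOAD_FAST v → push -168
LOAD_CONST → push 3
BINARY_OP >> → -168 >> 3 = -21
STORE_FAST v → v=-21
LOAD_FAST i → push 0
LOAD_CONST → push 1
BINARY_OP + → 0 + 1 = 1
STORE_FAST i → i=1
LOAD_FAST i → push 1
LOAD_CONST → push 5
COMPARE_OP bool(<) → 1 vs 5 = True
POP_JUMP_IF_FALSE → pop True; no jump
LOAD_FAST v → push -21
LOAD_CONST → push 3
BINARY_OP >> → -21 >> 3 = -3
STORE_FAST v → v=-3
LOAD_FAST i → push 1
LOAD_CONST → push 1
BINARY_OP + → 1 + 1 = 2
STORE_FAST i → i=2
LOAD_FAST i → push 2
LOAD_CONST → push 5
COMPARE_OP bool(<) → 2 vs 5 = True
POP_JUMP_IF_FALSE → pop True; no jump
LOAD_FAST v → push -3
LOAD_CONST → push 3
BINARY_OP >> → -3 >> 3 = -1
STORE_FAST v → v=-1
LOAD_FAST i → push 2
LOAD_CONST → push 1
BINARY_OP + → 2 + 1 = 3
STORE_FAST i → i=3
LOAD_FAST i → push 3
LOAD_CONST → push 5
COMPARE_OP bool(<) → 3 vs 5 = True
POP_JUMP_IF_FALSE → pop True; no jump
LOAD_FAST v → push -1
LOAD_CONST → push 3
BINARY_OP >> → -1 >> 3 = -1
STORE_FAST v → v=-1
LOAD_FAST i → push 3
LOAD_CONST → push 1
BINARY_OP + → 3 + 1 = 4
STORE_FAST i → i=4
LOAD_FAST i → push 4
LOAD_CONST → push 5
COMPARE_OP bool(<) → 4 vs 5 = True
POP_JUMP_IF_FALSE → pop True; no jump
LOAD_FAST v → push -1
LOAD_CONST → push 3
BINARY_OP >> → -1 >> 3 = -1
STORE_FAST v → v=-1
LOAD_FAST i → push 4
LOAD_CONST → push 1
BINARY_OP + → 4 + 1 = 5
STORE_FAST i → i=5
LOAD_FAST i → push 5
LOAD_CONST → push 5
COMPARE_OP bool(<) → 5 vs 5 = False
POP_JUMP_IF_FALSE → pop False; jump
LOAD_FAST v → push -1
RETURN_VALUE → return -1.

-1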